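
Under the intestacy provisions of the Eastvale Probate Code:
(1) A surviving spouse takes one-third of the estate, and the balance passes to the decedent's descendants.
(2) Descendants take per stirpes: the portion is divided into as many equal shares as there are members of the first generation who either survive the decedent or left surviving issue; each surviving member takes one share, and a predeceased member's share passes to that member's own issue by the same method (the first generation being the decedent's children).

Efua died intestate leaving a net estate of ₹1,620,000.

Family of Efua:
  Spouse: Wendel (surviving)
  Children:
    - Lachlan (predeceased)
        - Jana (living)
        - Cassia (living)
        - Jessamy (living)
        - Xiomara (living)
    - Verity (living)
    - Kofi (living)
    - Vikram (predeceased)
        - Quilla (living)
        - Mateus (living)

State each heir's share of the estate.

Wendel takes one-third of ₹1,620,000 = ₹540,000. The remaining ₹1,080,000 passes to the descendants.
The descendants' portion (₹1,080,000) is divided into 4 shares of ₹270,000: Verity and Kofi each take ₹270,000; Lachlan's ₹270,000 share passes to Lachlan's issue; Vikram's ₹270,000 share passes to Vikram's issue.
Lachlan's share (₹270,000) is divided into 4 shares of ₹67,500: Jana, Cassia, Jessamy, and Xiomara each take ₹67,500.
Vikram's share (₹270,000) is divided into 2 shares of ₹135,000: Quilla and Mateus each take ₹135,000.

Wendel: ₹540,000; Jana: ₹67,500; Cassia: ₹67,500; Jessamy: ₹67,500; Xiomara: ₹67,500; Verity: ₹270,000; Kofi: ₹270,000; Quilla: ₹135,000; Mateus: ₹135,000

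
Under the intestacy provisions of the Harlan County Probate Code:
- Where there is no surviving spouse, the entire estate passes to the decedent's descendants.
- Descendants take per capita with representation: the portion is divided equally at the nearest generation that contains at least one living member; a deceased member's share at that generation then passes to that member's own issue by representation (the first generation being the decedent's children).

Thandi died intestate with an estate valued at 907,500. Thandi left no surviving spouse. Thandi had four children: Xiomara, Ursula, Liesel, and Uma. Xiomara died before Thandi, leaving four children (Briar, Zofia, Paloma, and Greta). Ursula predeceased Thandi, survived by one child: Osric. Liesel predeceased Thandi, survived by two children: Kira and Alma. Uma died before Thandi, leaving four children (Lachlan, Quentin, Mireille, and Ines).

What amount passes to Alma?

The entire 907,500 passes to the descendants.
No child survives, so the initial division is made at the grandchildren's generation.
That amount (907,500) is divided into 11 shares of 82,500: Briar, Zofia, Paloma, Greta, Osric, Kira, Alma, Lachlan, Quentin, Mireille, and Ines each take 82,500.

Alma receives 82,500.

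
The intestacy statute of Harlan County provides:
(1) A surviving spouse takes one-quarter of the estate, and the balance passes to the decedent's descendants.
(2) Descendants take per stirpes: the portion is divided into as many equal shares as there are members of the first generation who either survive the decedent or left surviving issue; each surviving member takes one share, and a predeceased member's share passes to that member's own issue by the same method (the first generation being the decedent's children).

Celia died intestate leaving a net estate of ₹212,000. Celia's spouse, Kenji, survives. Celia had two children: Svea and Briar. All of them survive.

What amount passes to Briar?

Briar receives ₹79,500.

Kenji takes one-quarter of ₹212,000 = ₹53,000. The remaining ₹159,000 passes to the descendants.
The descendants' portion (₹159,000) is divided into 2 shares of ₹79,500: Svea and Briar each take ₹79,500.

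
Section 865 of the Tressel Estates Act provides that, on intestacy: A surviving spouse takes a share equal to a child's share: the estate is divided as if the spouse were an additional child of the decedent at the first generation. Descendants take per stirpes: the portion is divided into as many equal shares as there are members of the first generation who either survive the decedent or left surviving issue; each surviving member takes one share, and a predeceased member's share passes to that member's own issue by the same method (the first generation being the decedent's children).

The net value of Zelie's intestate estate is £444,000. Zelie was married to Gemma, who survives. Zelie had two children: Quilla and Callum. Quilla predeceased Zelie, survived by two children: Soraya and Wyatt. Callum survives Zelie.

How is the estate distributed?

The spouse counts as an additional share at the children's level, so there are 3 primary shares of £148,000. Gemma takes one such share (£148,000).
The children's combined portion (£296,000) is divided into 2 shares of £148,000: Callum takes £148,000; Quilla's £148,000 share passes to Quilla's issue.
Quilla's share (£148,000) is divided into 2 shares of £74,000: Soraya and Wyatt each take £74,000.

Gemma: £148,000; Soraya: £74,000; Wyatt: £74,000; Callum: £148,000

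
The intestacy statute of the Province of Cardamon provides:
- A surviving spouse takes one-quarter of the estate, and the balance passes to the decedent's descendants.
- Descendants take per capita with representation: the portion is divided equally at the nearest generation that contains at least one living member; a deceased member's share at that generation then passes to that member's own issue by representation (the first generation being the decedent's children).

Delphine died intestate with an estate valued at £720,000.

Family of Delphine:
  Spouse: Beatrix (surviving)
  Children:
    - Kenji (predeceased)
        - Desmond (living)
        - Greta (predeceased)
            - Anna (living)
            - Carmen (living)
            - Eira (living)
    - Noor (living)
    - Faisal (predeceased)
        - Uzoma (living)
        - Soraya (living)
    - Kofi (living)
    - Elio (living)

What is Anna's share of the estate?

Beatrix takes one-quarter of £720,000 = £180,000. The remaining £540,000 passes to the descendants.
The descendants' portion (£540,000) is divided into 5 shares of £108,000: Noor, Kofi, and Elio each take £108,000; Kenji's £108,000 share passes to Kenji's issue; Faisal's £108,000 share passes to Faisal's issue.
Kenji's share (£108,000) is divided into 2 shares of £54,000: Desmond takes £54,000; Greta's £54,000 share passes to Greta's issue.
Greta's share (£54,000) is divided into 3 shares of £18,000: Anna, Carmen, and Eira each take £18,000.
Faisal's share (£108,000) is divided into 2 shares of £54,000: Uzoma and Soraya each take £54,000.

Anna receives £18,000.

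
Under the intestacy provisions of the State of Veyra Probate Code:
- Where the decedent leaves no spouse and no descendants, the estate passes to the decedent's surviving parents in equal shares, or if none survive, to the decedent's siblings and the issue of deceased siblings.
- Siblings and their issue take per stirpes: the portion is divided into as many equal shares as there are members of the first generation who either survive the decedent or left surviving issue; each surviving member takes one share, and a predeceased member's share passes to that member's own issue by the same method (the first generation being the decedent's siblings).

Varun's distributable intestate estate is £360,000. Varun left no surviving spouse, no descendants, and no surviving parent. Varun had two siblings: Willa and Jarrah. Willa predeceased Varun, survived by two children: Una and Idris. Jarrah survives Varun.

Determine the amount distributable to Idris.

Idris receives £90,000.

The entire £360,000 passes to the siblings and their issue.
That amount (£360,000) is divided into 2 shares of £180,000: Jarrah takes £180,000; Willa's £180,000 share passes to Willa's issue.
Willa's share (£180,000) is divided into 2 shares of £90,000: Una and Idris each take £90,000.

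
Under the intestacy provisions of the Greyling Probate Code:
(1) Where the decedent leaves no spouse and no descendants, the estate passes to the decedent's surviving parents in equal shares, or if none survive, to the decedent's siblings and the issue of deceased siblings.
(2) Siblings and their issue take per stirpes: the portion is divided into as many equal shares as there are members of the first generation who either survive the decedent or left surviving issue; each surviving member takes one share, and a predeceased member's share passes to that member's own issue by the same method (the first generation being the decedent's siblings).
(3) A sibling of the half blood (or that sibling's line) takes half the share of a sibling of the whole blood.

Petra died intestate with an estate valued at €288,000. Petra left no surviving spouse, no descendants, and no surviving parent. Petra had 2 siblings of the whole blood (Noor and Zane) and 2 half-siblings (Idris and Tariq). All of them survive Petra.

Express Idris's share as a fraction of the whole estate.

The entire €288,000 passes to the siblings and their issue.
Counting each half-blood sibling's line as half a unit, there are 3 units in €288,000, so one unit is €96,000. Whole-blood lines (Noor and Zane) take €96,000 each; half-blood lines (Idris and Tariq) take €48,000 each.

Idris receives 1/6 of the estate.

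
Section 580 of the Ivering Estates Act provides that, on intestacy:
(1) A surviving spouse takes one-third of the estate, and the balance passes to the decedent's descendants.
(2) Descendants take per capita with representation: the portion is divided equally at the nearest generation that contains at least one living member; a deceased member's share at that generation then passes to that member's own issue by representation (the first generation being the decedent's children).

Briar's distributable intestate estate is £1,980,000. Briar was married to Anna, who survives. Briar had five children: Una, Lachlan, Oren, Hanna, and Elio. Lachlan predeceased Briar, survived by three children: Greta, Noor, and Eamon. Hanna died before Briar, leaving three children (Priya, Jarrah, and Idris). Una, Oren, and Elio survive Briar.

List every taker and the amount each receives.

Anna takes one-third of £1,980,000 = £660,000. The remaining £1,320,000 passes to the descendants.
The descendants' portion (£1,320,000) is divided into 5 shares of £264,000: Una, Oren, and Elio each take £264,000; Lachlan's £264,000 share passes to Lachlan's issue; Hanna's £264,000 share passes to Hanna's issue.
Lachlan's share (£264,000) is divided into 3 shares of £88,000: Greta, Noor, and Eamon each take £88,000.
Hanna's share (£264,000) is divided into 3 shares of £88,000: Priya, Jarrah, and Idris each take £88,000.

Anna: £660,000; Una: £264,000; Greta: £88,000; Noor: £88,000; Eamon: £88,000; Oren: £264,000; Priya: £88,000; Jarrah: £88,000; Idris: £88,000; Elio: £264,000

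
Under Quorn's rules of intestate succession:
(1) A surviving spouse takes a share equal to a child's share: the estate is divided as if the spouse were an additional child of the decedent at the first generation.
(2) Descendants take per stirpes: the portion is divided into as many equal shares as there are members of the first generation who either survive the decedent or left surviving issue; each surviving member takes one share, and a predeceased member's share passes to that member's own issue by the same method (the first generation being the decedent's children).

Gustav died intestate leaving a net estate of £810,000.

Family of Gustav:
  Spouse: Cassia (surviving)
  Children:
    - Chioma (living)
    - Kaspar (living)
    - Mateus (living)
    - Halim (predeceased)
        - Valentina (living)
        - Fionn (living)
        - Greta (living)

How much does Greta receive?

Greta receives £54,000.

The spouse counts as an additional share at the children's level, so there are 5 primary shares of £162,000. Cassia takes one such share (£162,000).
The children's combined portion (£648,000) is divided into 4 shares of £162,000: Chioma, Kaspar, and Mateus each take £162,000; Halim's £162,000 share passes to Halim's issue.
Halim's share (£162,000) is divided into 3 shares of £54,000: Valentina, Fionn, and Greta each take £54,000.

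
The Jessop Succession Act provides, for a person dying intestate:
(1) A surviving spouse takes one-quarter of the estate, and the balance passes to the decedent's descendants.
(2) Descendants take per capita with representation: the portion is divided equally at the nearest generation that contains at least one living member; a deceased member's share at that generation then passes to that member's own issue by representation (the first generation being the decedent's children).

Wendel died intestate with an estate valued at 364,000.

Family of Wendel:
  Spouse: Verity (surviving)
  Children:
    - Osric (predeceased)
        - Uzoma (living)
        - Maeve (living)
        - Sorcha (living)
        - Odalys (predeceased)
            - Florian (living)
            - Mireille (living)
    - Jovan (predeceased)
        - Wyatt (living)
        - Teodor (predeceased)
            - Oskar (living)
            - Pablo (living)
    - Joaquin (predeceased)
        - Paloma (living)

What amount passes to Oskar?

Verity takes one-quarter of 364,000 = 91,000. The remaining 273,000 passes to the descendants.
No child survives, so the initial division is made at the grandchildren's generation.
The descendants' portion (273,000) is divided into 7 shares of 39,000: Uzoma, Maeve, Sorcha, Wyatt, and Paloma each take 39,000; Odalys's 39,000 share passes to Odalys's issue; Teodor's 39,000 share passes to Teodor's issue.
Odalys's share (39,000) is divided into 2 shares of 19,500: Florian and Mireille each take 19,500.
Teodor's share (39,000) is divided into 2 shares of 19,500: Oskar and Pablo each take 19,500.

Oskar receives 19,500.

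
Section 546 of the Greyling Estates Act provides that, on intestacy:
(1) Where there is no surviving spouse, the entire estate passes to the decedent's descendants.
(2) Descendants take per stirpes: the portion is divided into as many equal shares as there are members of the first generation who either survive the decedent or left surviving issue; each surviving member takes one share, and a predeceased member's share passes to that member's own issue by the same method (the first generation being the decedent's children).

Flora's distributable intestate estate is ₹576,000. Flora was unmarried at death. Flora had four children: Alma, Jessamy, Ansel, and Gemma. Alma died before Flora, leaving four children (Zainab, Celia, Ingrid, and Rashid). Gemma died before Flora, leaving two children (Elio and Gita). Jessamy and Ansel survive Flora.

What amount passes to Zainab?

Zainab receives ₹36,000.

The entire ₹576,000 passes to the descendants.
That amount (₹576,000) is divided into 4 shares of ₹144,000: Jessamy and Ansel each take ₹144,000; Alma's ₹144,000 share passes to Alma's issue; Gemma's ₹144,000 share passes to Gemma's issue.
Alma's share (₹144,000) is divided into 4 shares of ₹36,000: Zainab, Celia, Ingrid, and Rashid each take ₹36,000.
Gemma's share (₹144,000) is divided into 2 shares of ₹72,000: Elio and Gita each take ₹72,000.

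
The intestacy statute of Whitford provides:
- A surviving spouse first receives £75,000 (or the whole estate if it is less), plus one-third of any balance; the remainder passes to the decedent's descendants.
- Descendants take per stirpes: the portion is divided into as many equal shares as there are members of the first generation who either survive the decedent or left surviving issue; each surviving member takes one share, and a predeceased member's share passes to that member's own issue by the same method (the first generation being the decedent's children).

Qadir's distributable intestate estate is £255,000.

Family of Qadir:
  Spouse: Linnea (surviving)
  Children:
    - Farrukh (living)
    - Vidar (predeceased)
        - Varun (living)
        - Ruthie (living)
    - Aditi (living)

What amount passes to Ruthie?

Ruthie receives £20,000.

Linnea first takes £75,000, leaving a balance of £180,000. Linnea then takes one-third of the balance (£60,000), for a total of £135,000. The remaining £120,000 passes to the descendants.
The descendants' portion (£120,000) is divided into 3 shares of £40,000: Farrukh and Aditi each take £40,000; Vidar's £40,000 share passes to Vidar's issue.
Vidar's share (£40,000) is divided into 2 shares of £20,000: Varun and Ruthie each take £20,000.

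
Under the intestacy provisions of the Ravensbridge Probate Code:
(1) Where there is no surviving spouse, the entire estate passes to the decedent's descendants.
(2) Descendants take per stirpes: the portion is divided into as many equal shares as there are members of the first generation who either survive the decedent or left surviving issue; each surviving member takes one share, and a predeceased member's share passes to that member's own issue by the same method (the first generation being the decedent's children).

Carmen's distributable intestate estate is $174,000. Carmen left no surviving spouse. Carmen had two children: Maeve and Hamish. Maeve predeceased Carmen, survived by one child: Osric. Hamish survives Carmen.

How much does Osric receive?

Osric receives $87,000.

The entire $174,000 passes to the descendants.
That amount ($174,000) is divided into 2 shares of $87,000: Hamish takes $87,000; Maeve's $87,000 share passes to Maeve's issue.
Maeve's share ($87,000) passes entirely to Osric.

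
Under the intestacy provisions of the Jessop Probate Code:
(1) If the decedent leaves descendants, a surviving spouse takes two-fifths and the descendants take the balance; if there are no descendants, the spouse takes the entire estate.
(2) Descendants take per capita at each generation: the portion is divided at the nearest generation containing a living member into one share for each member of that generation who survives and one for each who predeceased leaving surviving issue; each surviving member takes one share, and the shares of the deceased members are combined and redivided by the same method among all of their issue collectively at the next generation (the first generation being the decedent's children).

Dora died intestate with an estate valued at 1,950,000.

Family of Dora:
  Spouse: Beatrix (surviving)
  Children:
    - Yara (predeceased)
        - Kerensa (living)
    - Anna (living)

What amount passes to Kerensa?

Kerensa receives 585,000.

Beatrix takes two-fifths of 1,950,000 = 780,000. The remaining 1,170,000 passes to the descendants.
The descendants' portion (1,170,000) is divided at the children's generation into 2 shares of 585,000. Anna takes 585,000. The remaining share for the deceased Yara (585,000) is carried to the next generation.
That pool (585,000) passes entirely to Kerensa, the sole taker at the grandchildren's generation.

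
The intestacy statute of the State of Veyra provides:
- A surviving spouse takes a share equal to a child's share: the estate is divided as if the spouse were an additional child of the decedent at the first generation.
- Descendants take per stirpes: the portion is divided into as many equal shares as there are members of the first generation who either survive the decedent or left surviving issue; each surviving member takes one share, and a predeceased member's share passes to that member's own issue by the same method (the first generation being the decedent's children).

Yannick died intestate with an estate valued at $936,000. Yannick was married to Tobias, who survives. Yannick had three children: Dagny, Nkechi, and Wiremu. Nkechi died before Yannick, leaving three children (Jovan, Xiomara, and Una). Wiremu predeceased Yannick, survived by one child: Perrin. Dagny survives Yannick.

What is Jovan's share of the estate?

The spouse counts as an additional share at the children's level, so there are 4 primary shares of $234,000. Tobias takes one such share ($234,000).
The children's combined portion ($702,000) is divided into 3 shares of $234,000: Dagny takes $234,000; Nkechi's $234,000 share passes to Nkechi's issue; Wiremu's $234,000 share passes to Wiremu's issue.
Nkechi's share ($234,000) is divided into 3 shares of $78,000: Jovan, Xiomara, and Una each take $78,000.
Wiremu's share ($234,000) passes entirely to Perrin.

Jovan receives $78,000.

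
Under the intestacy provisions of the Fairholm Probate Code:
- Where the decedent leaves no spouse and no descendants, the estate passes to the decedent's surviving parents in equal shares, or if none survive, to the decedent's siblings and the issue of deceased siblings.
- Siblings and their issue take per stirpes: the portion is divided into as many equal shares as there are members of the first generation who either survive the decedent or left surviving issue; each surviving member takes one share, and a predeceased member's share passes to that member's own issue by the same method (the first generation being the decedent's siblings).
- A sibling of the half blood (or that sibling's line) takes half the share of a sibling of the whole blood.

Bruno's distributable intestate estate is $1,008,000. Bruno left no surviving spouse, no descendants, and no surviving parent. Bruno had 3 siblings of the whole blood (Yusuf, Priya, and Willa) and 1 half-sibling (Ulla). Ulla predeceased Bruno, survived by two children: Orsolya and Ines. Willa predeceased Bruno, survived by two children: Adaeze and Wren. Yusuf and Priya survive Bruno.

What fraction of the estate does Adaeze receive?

The entire $1,008,000 passes to the siblings and their issue.
Counting each half-blood sibling's line as half a unit, there are 7/2 units in $1,008,000, so one unit is $288,000. Whole-blood lines (Yusuf, Priya, and Willa) take $288,000 each; half-blood lines (Ulla) take $144,000 each.
Ulla's share ($144,000) is divided into 2 shares of $72,000: Orsolya and Ines each take $72,000.
Willa's share ($288,000) is divided into 2 shares of $144,000: Adaeze and Wren each take $144,000.

Adaeze receives 1/7 of the estate.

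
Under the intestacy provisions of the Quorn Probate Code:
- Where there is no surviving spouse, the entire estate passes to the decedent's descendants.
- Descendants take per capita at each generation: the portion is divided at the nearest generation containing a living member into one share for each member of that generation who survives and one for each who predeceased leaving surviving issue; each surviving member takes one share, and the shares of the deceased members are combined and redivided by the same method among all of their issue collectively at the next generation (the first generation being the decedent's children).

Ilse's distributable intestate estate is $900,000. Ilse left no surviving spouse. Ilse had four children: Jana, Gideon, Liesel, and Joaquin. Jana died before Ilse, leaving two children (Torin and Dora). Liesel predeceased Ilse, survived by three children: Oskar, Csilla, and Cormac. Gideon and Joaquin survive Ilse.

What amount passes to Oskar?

Oskar receives $90,000.

The entire $900,000 passes to the descendants.
That amount ($900,000) is divided at the children's generation into 4 shares of $225,000. Gideon and Joaquin each take $225,000. The 2 shares of the deceased (Jana and Liesel) are combined into a pool of $450,000.
That pool ($450,000) is divided at the grandchildren's generation equally among Torin, Dora, Oskar, Csilla, and Cormac: $90,000 each.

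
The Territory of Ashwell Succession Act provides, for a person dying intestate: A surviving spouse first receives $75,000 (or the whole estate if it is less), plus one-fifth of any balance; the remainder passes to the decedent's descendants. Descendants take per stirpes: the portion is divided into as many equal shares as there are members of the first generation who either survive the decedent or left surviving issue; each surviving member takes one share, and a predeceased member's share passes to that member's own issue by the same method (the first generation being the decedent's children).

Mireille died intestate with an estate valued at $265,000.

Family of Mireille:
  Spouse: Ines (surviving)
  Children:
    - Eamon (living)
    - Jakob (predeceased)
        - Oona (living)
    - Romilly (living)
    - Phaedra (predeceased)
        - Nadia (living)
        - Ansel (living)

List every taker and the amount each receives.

Ines first takes $75,000, leaving a balance of $190,000. Ines then takes one-fifth of the balance ($38,000), for a total of $113,000. The remaining $152,000 passes to the descendants.
The descendants' portion ($152,000) is divided into 4 shares of $38,000: Eamon and Romilly each take $38,000; Jakob's $38,000 share passes to Jakob's issue; Phaedra's $38,000 share passes to Phaedra's issue.
Jakob's share ($38,000) passes entirely to Oona.
Phaedra's share ($38,000) is divided into 2 shares of $19,000: Nadia and Ansel each take $19,000.

Ines: $113,000; Eamon: $38,000; Oona: $38,000; Romilly: $38,000; Nadia: $19,000; Ansel: $19,000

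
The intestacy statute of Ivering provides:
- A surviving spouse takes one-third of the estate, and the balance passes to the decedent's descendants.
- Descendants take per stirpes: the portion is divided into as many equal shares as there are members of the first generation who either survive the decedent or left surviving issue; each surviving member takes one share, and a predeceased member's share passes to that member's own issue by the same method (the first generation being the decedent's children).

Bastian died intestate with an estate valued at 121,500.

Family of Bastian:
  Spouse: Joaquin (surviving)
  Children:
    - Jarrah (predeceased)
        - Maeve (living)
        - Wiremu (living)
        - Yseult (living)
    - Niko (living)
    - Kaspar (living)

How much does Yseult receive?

Joaquin takes one-third of 121,500 = 40,500. The remaining 81,000 passes to the descendants.
The descendants' portion (81,000) is divided into 3 shares of 27,000: Niko and Kaspar each take 27,000; Jarrah's 27,000 share passes to Jarrah's issue.
Jarrah's share (27,000) is divided into 3 shares of 9,000: Maeve, Wiremu, and Yseult each take 9,000.

Yseult receives 9,000.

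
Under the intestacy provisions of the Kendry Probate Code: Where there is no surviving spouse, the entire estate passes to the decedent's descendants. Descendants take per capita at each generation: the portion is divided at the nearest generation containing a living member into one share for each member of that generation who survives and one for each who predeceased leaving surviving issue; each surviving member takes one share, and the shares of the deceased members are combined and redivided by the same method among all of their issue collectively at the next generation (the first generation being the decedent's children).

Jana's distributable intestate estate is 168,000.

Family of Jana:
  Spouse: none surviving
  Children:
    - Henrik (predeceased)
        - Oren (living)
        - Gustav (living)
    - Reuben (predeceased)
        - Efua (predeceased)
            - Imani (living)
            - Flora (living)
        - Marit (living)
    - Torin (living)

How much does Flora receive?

Flora receives 14,000.

The entire 168,000 passes to the descendants.
That amount (168,000) is divided at the children's generation into 3 shares of 56,000. Torin takes 56,000. The 2 shares of the deceased (Henrik and Reuben) are combined into a pool of 112,000.
That pool (112,000) is divided at the grandchildren's generation into 4 shares of 28,000. Oren, Gustav, and Marit each take 28,000. The remaining share for the deceased Efua (28,000) is carried to the next generation.
That pool (28,000) is divided at the great-grandchildren's generation equally among Imani and Flora: 14,000 each.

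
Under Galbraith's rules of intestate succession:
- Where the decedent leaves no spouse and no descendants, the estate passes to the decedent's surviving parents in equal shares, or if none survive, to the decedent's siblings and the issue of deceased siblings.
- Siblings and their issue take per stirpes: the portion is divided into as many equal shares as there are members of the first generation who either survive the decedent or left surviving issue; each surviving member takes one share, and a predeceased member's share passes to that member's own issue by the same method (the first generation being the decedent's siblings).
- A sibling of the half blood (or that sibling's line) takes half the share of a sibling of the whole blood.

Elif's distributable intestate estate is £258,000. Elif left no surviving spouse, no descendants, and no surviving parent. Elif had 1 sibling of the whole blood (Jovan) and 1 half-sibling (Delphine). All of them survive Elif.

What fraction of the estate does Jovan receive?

The entire £258,000 passes to the siblings and their issue.
Counting each half-blood sibling's line as half a unit, there are 3/2 units in £258,000, so one unit is £172,000. Whole-blood lines (Jovan) take £172,000 each; half-blood lines (Delphine) take £86,000 each.

Jovan receives 2/3 of the estate.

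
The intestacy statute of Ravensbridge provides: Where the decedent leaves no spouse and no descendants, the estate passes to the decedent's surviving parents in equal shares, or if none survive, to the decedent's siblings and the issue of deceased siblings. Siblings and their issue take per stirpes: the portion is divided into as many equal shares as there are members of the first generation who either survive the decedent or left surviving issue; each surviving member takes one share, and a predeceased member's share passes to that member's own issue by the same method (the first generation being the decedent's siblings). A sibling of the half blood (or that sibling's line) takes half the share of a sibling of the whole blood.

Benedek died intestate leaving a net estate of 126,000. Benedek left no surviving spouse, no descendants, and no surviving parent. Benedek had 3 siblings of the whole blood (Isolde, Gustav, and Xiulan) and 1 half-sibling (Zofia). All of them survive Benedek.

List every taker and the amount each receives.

The entire 126,000 passes to the siblings and their issue.
Counting each half-blood sibling's line as half a unit, there are 7/2 units in 126,000, so one unit is 36,000. Whole-blood lines (Isolde, Gustav, and Xiulan) take 36,000 each; half-blood lines (Zofia) take 18,000 each.

Isolde: 36,000; Gustav: 36,000; Xiulan: 36,000; Zofia: 18,000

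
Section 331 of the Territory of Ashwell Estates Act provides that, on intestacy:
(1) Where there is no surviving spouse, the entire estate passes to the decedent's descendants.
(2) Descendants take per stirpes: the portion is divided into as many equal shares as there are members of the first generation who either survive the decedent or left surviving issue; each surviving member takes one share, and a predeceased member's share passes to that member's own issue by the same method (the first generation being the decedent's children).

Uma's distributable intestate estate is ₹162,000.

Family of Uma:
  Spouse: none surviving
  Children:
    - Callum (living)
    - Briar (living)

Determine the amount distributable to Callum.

Callum receives ₹81,000.

The entire ₹162,000 passes to the descendants.
That amount (₹162,000) is divided into 2 shares of ₹81,000: Callum and Briar each take ₹81,000.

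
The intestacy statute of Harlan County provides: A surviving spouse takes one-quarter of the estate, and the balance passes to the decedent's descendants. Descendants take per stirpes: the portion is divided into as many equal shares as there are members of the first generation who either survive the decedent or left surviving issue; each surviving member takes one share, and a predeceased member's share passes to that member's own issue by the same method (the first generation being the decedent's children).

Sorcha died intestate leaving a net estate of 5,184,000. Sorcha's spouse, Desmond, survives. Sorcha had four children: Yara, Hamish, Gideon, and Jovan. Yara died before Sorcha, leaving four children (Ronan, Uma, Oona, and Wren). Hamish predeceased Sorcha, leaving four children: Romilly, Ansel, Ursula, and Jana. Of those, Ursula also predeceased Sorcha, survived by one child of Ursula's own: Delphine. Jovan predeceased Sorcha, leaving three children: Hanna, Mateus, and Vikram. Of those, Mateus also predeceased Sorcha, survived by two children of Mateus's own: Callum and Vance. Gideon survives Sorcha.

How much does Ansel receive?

Desmond takes one-quarter of 5,184,000 = 1,296,000. The remaining 3,888,000 passes to the descendants.
The descendants' portion (3,888,000) is divided into 4 shares of 972,000: Gideon takes 972,000; Yara's 972,000 share passes to Yara's issue; Hamish's 972,000 share passes to Hamish's issue; Jovan's 972,000 share passes to Jovan's issue.
Yara's share (972,000) is divided into 4 shares of 243,000: Ronan, Uma, Oona, and Wren each take 243,000.
Hamish's share (972,000) is divided into 4 shares of 243,000: Romilly, Ansel, and Jana each take 243,000; Ursula's 243,000 share passes to Ursula's issue.
Ursula's share (243,000) passes entirely to Delphine.
Jovan's share (972,000) is divided into 3 shares of 324,000: Hanna and Vikram each take 324,000; Mateus's 324,000 share passes to Mateus's issue.
Mateus's share (324,000) is divided into 2 shares of 162,000: Callum and Vance each take 162,000.

Ansel receives 243,000.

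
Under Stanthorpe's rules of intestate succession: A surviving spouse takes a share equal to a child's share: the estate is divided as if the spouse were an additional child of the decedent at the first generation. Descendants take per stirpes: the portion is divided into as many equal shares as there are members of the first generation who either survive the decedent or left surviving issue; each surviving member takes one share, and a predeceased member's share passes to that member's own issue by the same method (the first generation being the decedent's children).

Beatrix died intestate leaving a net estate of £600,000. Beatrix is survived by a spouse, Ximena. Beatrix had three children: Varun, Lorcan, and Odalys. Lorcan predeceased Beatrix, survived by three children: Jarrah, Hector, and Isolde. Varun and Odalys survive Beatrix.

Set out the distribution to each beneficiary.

The spouse counts as an additional share at the children's level, so there are 4 primary shares of £150,000. Ximena takes one such share (£150,000).
The children's combined portion (£450,000) is divided into 3 shares of £150,000: Varun and Odalys each take £150,000; Lorcan's £150,000 share passes to Lorcan's issue.
Lorcan's share (£150,000) is divided into 3 shares of £50,000: Jarrah, Hector, and Isolde each take £50,000.

Ximena: £150,000; Varun: £150,000; Jarrah: £50,000; Hector: £50,000; Isolde: £50,000; Odalys: £150,000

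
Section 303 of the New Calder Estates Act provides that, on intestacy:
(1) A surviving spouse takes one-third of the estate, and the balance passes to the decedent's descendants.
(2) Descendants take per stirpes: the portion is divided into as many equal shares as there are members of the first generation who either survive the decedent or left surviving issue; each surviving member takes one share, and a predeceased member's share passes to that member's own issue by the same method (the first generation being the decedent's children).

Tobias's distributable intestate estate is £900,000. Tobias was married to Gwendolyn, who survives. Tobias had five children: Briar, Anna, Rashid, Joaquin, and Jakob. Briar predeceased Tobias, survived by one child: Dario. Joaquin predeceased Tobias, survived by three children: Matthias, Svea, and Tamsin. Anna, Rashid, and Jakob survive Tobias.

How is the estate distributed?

Gwendolyn: £300,000; Dario: £120,000; Anna: £120,000; Rashid: £120,000; Matthias: £40,000; Svea: £40,000; Tamsin: £40,000; Jakob: £120,000

Gwendolyn takes one-third of £900,000 = £300,000. The remaining £600,000 passes to the descendants.
The descendants' portion (£600,000) is divided into 5 shares of £120,000: Anna, Rashid, and Jakob each take £120,000; Briar's £120,000 share passes to Briar's issue; Joaquin's £120,000 share passes to Joaquin's issue.
Briar's share (£120,000) passes entirely to Dario.
Joaquin's share (£120,000) is divided into 3 shares of £40,000: Matthias, Svea, and Tamsin each take £40,000.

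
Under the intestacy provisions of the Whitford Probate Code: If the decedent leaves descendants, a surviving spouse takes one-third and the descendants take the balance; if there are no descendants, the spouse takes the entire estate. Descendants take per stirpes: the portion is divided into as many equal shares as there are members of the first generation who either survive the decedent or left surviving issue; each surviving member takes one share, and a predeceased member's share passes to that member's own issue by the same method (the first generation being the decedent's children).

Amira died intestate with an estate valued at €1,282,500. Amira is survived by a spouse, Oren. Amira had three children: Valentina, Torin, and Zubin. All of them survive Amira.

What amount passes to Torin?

Oren takes one-third of €1,282,500 = €427,500. The remaining €855,000 passes to the descendants.
The descendants' portion (€855,000) is divided into 3 shares of €285,000: Valentina, Torin, and Zubin each take €285,000.

Torin receives €285,000.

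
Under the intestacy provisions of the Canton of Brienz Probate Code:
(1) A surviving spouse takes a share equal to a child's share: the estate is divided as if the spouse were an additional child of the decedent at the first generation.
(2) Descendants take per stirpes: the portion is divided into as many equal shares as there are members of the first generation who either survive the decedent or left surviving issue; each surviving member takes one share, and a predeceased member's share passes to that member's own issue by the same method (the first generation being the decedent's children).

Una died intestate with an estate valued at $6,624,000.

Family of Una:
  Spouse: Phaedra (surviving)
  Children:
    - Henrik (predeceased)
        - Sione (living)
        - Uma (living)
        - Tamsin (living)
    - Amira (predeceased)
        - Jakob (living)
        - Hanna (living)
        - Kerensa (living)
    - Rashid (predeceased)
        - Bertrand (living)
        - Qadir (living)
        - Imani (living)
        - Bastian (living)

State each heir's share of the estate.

The spouse counts as an additional share at the children's level, so there are 4 primary shares of $1,656,000. Phaedra takes one such share ($1,656,000).
The children's combined portion ($4,968,000) is divided into 3 shares of $1,656,000: Henrik's $1,656,000 share passes to Henrik's issue; Amira's $1,656,000 share passes to Amira's issue; Rashid's $1,656,000 share passes to Rashid's issue.
Henrik's share ($1,656,000) is divided into 3 shares of $552,000: Sione, Uma, and Tamsin each take $552,000.
Amira's share ($1,656,000) is divided into 3 shares of $552,000: Jakob, Hanna, and Kerensa each take $552,000.
Rashid's share ($1,656,000) is divided into 4 shares of $414,000: Bertrand, Qadir, Imani, and Bastian each take $414,000.

Phaedra: $1,656,000; Sione: $552,000; Uma: $552,000; Tamsin: $552,000; Jakob: $552,000; Hanna: $552,000; Kerensa: $552,000; Bertrand: $414,000; Qadir: $414,000; Imani: $414,000; Bastian: $414,000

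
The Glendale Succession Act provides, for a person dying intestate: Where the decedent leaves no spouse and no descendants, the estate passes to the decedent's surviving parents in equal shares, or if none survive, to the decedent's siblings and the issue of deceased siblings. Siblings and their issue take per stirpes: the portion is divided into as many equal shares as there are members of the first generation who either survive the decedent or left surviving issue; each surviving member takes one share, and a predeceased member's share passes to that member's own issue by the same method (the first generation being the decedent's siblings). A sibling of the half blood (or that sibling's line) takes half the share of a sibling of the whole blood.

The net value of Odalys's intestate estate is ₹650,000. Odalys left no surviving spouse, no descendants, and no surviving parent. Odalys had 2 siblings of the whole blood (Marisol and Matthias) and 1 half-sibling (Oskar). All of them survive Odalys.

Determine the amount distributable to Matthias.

The entire ₹650,000 passes to the siblings and their issue.
Counting each half-blood sibling's line as half a unit, there are 5/2 units in ₹650,000, so one unit is ₹260,000. Whole-blood lines (Marisol and Matthias) take ₹260,000 each; half-blood lines (Oskar) take ₹130,000 each.

Matthias receives ₹260,000.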